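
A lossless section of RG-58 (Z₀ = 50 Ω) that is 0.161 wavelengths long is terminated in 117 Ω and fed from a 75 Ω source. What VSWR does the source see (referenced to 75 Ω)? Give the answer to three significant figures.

βl = 2π × 0.161 = 58°
tan(βl) = 1.6
Z_in = Z_0·(Z_L + jZ_0·tanβl)/(Z_0 + jZ_L·tanβl) = 27.8 − j23.9 Ω
Γ_s = (Z_in − Z_s)/(Z_in + Z_s) = (-47.2 − j23.9)/(103 − j23.9), |Γ_s| = 0.502
VSWR = (1 + |Γ_s|)/(1 − |Γ_s|)

VSWR ≈ 3.01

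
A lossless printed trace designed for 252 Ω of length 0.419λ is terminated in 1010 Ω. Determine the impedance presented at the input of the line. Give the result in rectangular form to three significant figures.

Z_in ≈ 221 + j353 Ω

βl = 2π × 0.419 = 151°
tan(βl) = tan(151°) = -0.558
Z_in = Z_0·(Z_L + jZ_0·tanβl)/(Z_0 + jZ_L·tanβl)
     = 252·(1010 − j141)/(252 − j564)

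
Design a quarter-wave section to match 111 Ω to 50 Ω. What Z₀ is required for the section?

Z_qwt ≈ 74.5 Ω

Z_qwt = √(Z_0·R_L) = √(50 × 111) = √5550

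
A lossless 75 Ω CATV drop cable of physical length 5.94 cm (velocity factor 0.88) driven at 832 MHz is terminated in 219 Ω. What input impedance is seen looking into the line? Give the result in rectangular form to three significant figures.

λ = v/f = 0.88·c / 832 MHz = 0.317 m
βl = 2π·l/λ = 2π × 0.187 = 67.4°
tan(βl) = tan(67.4°) = 2.4
Z_in = Z_0·(Z_L + jZ_0·tanβl)/(Z_0 + jZ_L·tanβl)
     = 75·(219 + j180)/(75 + j526)

Z_in ≈ 29.5 − j27 Ω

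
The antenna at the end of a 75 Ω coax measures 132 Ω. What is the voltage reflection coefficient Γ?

Γ = (Z_L − Z_0)/(Z_L + Z_0) = (132 − 75)/(132 + 75) = 57/207

Γ = 0.275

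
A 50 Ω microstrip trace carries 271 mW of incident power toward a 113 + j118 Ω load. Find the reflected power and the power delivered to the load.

P_reflected ≈ 120 mW; P_delivered ≈ 151 mW

|Γ| = |(63 + j118)/(163 + j118)| = 0.665
|Γ|² = 0.442
P_refl = |Γ|²·P_inc = 120 mW, P_del = (1 − |Γ|²)·P_inc = 151 mW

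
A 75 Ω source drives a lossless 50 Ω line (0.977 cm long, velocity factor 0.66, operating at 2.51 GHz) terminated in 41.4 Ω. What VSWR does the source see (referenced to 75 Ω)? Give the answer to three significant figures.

VSWR ≈ 1.57

λ = v/f = 0.66·c / 2.51 GHz = 0.0789 m
βl = 2π·l/λ = 2π × 0.124 = 44.6°
tan(βl) = 0.986
Z_in = Z_0·(Z_L + jZ_0·tanβl)/(Z_0 + jZ_L·tanβl) = 49 + j9.3 Ω
Γ_s = (Z_in − Z_s)/(Z_in + Z_s) = (-26 + j9.3)/(124 + j9.3), |Γ_s| = 0.222
VSWR = (1 + |Γ_s|)/(1 − |Γ_s|)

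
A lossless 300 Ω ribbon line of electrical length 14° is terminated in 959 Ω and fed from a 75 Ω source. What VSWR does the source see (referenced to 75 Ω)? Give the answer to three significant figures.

tan(βl) = 0.249
Z_in = Z_0·(Z_L + jZ_0·tanβl)/(Z_0 + jZ_L·tanβl) = 623 − j422 Ω
Γ_s = (Z_in − Z_s)/(Z_in + Z_s) = (548 − j422)/(698 − j422), |Γ_s| = 0.848
VSWR = (1 + |Γ_s|)/(1 − |Γ_s|)

VSWR ≈ 12.1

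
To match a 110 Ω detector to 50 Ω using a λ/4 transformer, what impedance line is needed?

Z_qwt = √(Z_0·R_L) = √(50 × 110) = √5500

Z_qwt ≈ 74.2 Ω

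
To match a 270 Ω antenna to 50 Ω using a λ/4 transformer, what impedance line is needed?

Z_qwt = √(Z_0·R_L) = √(50 × 270) = √13500

Z_qwt ≈ 116 Ω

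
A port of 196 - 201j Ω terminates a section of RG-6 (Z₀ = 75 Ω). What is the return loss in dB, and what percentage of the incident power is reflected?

Γ = (121 − j201)/(271 − j201), |Γ| = 0.695
RL = −20·log₁₀(0.695) = 3.16 dB
P_refl/P_inc = |Γ|² = 0.483

RL ≈ 3.16 dB; 48.3% of incident power reflected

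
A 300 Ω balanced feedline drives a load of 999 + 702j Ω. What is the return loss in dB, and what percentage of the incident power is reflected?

Γ = (699 + j702)/(1299 + j702), |Γ| = 0.671
RL = −20·log₁₀(0.671) = 3.47 dB
P_refl/P_inc = |Γ|² = 0.45

RL ≈ 3.47 dB; 45% of incident power reflected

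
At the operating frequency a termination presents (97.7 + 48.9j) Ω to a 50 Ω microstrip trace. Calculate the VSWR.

Γ = (Z_L − Z_0)/(Z_L + Z_0) = (47.7 + j48.9)/(147.7 + j48.9)
|Γ| = 68.3/156 = 0.439
VSWR = (1 + |Γ|)/(1 − |Γ|) = 1.44/0.561

VSWR ≈ 2.57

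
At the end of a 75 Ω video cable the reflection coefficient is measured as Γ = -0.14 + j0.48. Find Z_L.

Z_L ≈ 36.8 + j47.1 Ω

Z_L = Z_0·(1 + Γ)/(1 − Γ) = 75·(0.86 + j0.48)/(1.14 − j0.48)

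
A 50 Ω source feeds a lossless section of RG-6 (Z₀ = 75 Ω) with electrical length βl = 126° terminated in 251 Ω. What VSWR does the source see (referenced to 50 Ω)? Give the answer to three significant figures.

VSWR ≈ 3.25

tan(βl) = -1.38
Z_in = Z_0·(Z_L + jZ_0·tanβl)/(Z_0 + jZ_L·tanβl) = 32.7 + j47.4 Ω
Γ_s = (Z_in − Z_s)/(Z_in + Z_s) = (-17.3 + j47.4)/(82.7 + j47.4), |Γ_s| = 0.529
VSWR = (1 + |Γ_s|)/(1 − |Γ_s|)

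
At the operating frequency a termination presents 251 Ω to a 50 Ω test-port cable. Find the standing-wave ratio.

Γ = (251 − 50)/(251 + 50) = 0.668
VSWR = (1 + 0.668)/(1 − 0.668)

VSWR ≈ 5.02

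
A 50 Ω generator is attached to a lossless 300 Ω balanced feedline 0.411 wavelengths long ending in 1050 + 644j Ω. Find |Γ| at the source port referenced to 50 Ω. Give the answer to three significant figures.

|Γ| ≈ 0.896

βl = 2π × 0.411 = 148°
tan(βl) = -0.626
Z_in = Z_0·(Z_L + jZ_0·tanβl)/(Z_0 + jZ_L·tanβl) = 142 + j327 Ω
Γ_s = (Z_in − Z_s)/(Z_in + Z_s) = (92 + j327)/(192 + j327), |Γ_s| = 0.896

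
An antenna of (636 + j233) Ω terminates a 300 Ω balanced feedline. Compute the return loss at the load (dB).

RL ≈ 7.45 dB

Γ = (336 + j233)/(936 + j233), |Γ| = 0.424
RL = −20·log₁₀|Γ| = −20·log₁₀(0.424)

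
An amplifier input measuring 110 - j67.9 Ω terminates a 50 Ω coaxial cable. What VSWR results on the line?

Γ = (Z_L − Z_0)/(Z_L + Z_0) = (60 − j67.9)/(160 − j67.9)
|Γ| = 90.6/174 = 0.521
VSWR = (1 + |Γ|)/(1 − |Γ|) = 1.52/0.479

VSWR ≈ 3.18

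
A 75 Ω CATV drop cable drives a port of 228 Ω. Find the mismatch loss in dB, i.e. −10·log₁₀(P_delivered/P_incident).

mismatch loss ≈ 1.28 dB

Γ = (228 − 75)/(228 + 75) = 0.505
|Γ|² = 0.255, so P_del/P_inc = 1 − |Γ|² = 0.745
ML = −10·log₁₀(1 − |Γ|²)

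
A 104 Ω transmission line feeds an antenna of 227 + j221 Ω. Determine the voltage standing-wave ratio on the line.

VSWR ≈ 4.49

Γ = (Z_L − Z_0)/(Z_L + Z_0) = (123 + j221)/(331 + j221)
|Γ| = 253/398 = 0.635
VSWR = (1 + |Γ|)/(1 − |Γ|) = 1.64/0.365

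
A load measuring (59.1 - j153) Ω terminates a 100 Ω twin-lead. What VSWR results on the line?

VSWR ≈ 6.08

Γ = (Z_L − Z_0)/(Z_L + Z_0) = (-40.9 − j153)/(159.1 − j153)
|Γ| = 158/221 = 0.717
VSWR = (1 + |Γ|)/(1 − |Γ|) = 1.72/0.283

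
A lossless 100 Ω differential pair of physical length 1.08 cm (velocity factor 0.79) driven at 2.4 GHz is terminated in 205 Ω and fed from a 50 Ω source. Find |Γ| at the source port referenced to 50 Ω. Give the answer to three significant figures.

λ = v/f = 0.79·c / 2.4 GHz = 0.0988 m
βl = 2π·l/λ = 2π × 0.109 = 39.4°
tan(βl) = 0.821
Z_in = Z_0·(Z_L + jZ_0·tanβl)/(Z_0 + jZ_L·tanβl) = 89.6 − j68.6 Ω
Γ_s = (Z_in − Z_s)/(Z_in + Z_s) = (39.6 − j68.6)/(140 − j68.6), |Γ_s| = 0.509

|Γ| ≈ 0.509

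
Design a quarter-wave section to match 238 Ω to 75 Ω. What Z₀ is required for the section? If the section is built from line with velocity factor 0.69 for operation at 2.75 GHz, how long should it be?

Z_qwt ≈ 134 Ω; length ≈ 1.88 cm

Z_qwt = √(Z_0·R_L) = √(75 × 238) = √17850
λ = 0.69·c/f = 0.0753 m, so l = λ/4 = 0.0188 m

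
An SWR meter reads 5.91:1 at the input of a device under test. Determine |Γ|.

|Γ| = (S − 1)/(S + 1) = (5.91 − 1)/(5.91 + 1) = 4.91/6.91

|Γ| ≈ 0.711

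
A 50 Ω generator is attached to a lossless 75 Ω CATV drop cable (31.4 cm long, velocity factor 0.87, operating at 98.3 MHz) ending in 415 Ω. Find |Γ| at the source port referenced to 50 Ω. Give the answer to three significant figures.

λ = v/f = 0.87·c / 98.3 MHz = 2.66 m
βl = 2π·l/λ = 2π × 0.118 = 42.6°
tan(βl) = 0.919
Z_in = Z_0·(Z_L + jZ_0·tanβl)/(Z_0 + jZ_L·tanβl) = 28.5 − j76 Ω
Γ_s = (Z_in − Z_s)/(Z_in + Z_s) = (-21.5 − j76)/(78.5 − j76), |Γ_s| = 0.723

|Γ| ≈ 0.723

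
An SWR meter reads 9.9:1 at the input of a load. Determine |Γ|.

|Γ| = (S − 1)/(S + 1) = (9.9 − 1)/(9.9 + 1) = 8.9/10.9

|Γ| ≈ 0.817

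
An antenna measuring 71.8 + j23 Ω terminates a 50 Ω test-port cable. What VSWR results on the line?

VSWR ≈ 1.69

Γ = (Z_L − Z_0)/(Z_L + Z_0) = (21.8 + j23)/(121.8 + j23)
|Γ| = 31.7/124 = 0.256
VSWR = (1 + |Γ|)/(1 − |Γ|) = 1.26/0.744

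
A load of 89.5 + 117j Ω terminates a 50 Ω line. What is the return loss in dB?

Γ = (39.5 + j117)/(139.5 + j117), |Γ| = 0.678
RL = −20·log₁₀|Γ| = −20·log₁₀(0.678)

RL ≈ 3.37 dB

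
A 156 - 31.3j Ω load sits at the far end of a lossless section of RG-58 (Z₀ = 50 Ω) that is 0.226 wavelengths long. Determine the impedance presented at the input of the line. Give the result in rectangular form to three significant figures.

βl = 2π × 0.226 = 81.4°
tan(βl) = tan(81.4°) = 6.58
Z_in = Z_0·(Z_L + jZ_0·tanβl)/(Z_0 + jZ_L·tanβl)
     = 50·(156 + j298)/(256 + j1030)

Z_in ≈ 15.4 − j3.75 Ω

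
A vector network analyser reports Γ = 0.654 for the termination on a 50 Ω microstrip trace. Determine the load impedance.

Z_L = Z_0·(1 + Γ)/(1 − Γ) = 50·(1.65)/(0.346)

Z_L ≈ 239 Ω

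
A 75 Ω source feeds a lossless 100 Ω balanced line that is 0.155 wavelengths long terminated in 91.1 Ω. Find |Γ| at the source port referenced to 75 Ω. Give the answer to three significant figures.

βl = 2π × 0.155 = 55.8°
tan(βl) = 1.47
Z_in = Z_0·(Z_L + jZ_0·tanβl)/(Z_0 + jZ_L·tanβl) = 103 + j8.95 Ω
Γ_s = (Z_in − Z_s)/(Z_in + Z_s) = (28.1 + j8.95)/(178 + j8.95), |Γ_s| = 0.165

|Γ| ≈ 0.165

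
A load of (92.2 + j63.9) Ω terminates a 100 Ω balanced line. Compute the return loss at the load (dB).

Γ = (-7.8 + j63.9)/(192.2 + j63.9), |Γ| = 0.318
RL = −20·log₁₀|Γ| = −20·log₁₀(0.318)

RL ≈ 9.96 dB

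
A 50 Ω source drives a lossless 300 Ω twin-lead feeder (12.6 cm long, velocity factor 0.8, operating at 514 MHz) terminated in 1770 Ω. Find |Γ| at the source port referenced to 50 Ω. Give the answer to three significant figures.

λ = v/f = 0.8·c / 514 MHz = 0.467 m
βl = 2π·l/λ = 2π × 0.27 = 97.1°
tan(βl) = -7.98
Z_in = Z_0·(Z_L + jZ_0·tanβl)/(Z_0 + jZ_L·tanβl) = 51.6 + j36.5 Ω
Γ_s = (Z_in − Z_s)/(Z_in + Z_s) = (1.62 + j36.5)/(102 + j36.5), |Γ_s| = 0.338

|Γ| ≈ 0.338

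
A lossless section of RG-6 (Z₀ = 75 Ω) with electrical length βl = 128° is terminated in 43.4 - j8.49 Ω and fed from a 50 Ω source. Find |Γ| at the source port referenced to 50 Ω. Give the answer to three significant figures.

|Γ| ≈ 0.407

tan(βl) = -1.28
Z_in = Z_0·(Z_L + jZ_0·tanβl)/(Z_0 + jZ_L·tanβl) = 89.5 − j44.7 Ω
Γ_s = (Z_in − Z_s)/(Z_in + Z_s) = (39.5 − j44.7)/(139 − j44.7), |Γ_s| = 0.407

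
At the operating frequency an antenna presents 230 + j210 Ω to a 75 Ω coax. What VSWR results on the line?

VSWR ≈ 5.78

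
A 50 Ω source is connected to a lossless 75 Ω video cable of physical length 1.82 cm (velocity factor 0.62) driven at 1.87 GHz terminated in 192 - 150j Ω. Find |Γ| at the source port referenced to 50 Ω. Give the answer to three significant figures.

|Γ| ≈ 0.505

λ = v/f = 0.62·c / 1.87 GHz = 0.0995 m
βl = 2π·l/λ = 2π × 0.183 = 65.9°
tan(βl) = 2.23
Z_in = Z_0·(Z_L + jZ_0·tanβl)/(Z_0 + jZ_L·tanβl) = 18.4 − j16 Ω
Γ_s = (Z_in − Z_s)/(Z_in + Z_s) = (-31.6 − j16)/(68.4 − j16), |Γ_s| = 0.505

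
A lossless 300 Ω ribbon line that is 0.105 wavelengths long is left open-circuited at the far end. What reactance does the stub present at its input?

X_in ≈ -387 Ω (capacitive)

βl = 2π × 0.105 = 37.8°
tan(βl) = 0.776
For an open-circuited stub, Z_in = −jZ_0·cot(βl) = −jZ_0/tan(βl)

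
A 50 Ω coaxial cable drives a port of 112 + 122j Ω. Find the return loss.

Γ = (62 + j122)/(162 + j122), |Γ| = 0.675
RL = −20·log₁₀|Γ| = −20·log₁₀(0.675)

RL ≈ 3.42 dB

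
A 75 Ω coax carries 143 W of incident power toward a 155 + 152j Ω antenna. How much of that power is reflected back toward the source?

|Γ| = |(80 + j152)/(230 + j152)| = 0.623
|Γ|² = 0.388
P_refl = |Γ|²·P_inc = 55.5 W, P_del = (1 − |Γ|²)·P_inc = 87.5 W

P_reflected ≈ 55.5 W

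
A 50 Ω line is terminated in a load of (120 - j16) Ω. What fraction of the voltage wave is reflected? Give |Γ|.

Γ = (Z_L − Z_0)/(Z_L + Z_0) = (70 − j16)/(170 − j16)
|Γ| = 71.8/171

|Γ| ≈ 0.421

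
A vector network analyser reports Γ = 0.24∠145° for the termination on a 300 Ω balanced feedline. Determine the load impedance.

Z_L = Z_0·(1 + Γ)/(1 − Γ) = 300·(0.803 + j0.138)/(1.2 − j0.138)

Z_L ≈ 195 + j56.9 Ω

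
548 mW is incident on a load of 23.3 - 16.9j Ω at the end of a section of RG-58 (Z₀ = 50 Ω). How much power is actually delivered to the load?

P_delivered ≈ 451 mW

|Γ| = |(-26.7 − j16.9)/(73.3 − j16.9)| = 0.42
|Γ|² = 0.176
P_refl = |Γ|²·P_inc = 96.7 mW, P_del = (1 − |Γ|²)·P_inc = 451 mW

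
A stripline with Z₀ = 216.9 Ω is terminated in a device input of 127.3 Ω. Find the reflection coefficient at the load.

Γ = -0.26

Γ = (Z_L − Z_0)/(Z_L + Z_0) = (127.3 − 216.9)/(127.3 + 216.9) = -89.6/344.2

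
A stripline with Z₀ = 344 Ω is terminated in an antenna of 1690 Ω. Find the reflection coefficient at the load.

Γ = (Z_L − Z_0)/(Z_L + Z_0) = (1690 − 344)/(1690 + 344) = 1346/2034

Γ = 0.662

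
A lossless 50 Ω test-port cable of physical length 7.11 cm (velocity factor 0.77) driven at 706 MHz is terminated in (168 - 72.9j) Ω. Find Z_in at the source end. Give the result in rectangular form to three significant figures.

Z_in ≈ 12.5 − j4.24 Ω

λ = v/f = 0.77·c / 706 MHz = 0.327 m
βl = 2π·l/λ = 2π × 0.217 = 78.2°
tan(βl) = tan(78.2°) = 4.8
Z_in = Z_0·(Z_L + jZ_0·tanβl)/(Z_0 + jZ_L·tanβl)
     = 50·(168 + j167)/(400 + j806)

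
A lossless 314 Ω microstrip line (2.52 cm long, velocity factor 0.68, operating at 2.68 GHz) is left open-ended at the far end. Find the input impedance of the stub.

Z_in ≈ +j175 Ω

λ = v/f = 0.68·c / 2.68 GHz = 0.0761 m
βl = 2π·l/λ = 2π × 0.331 = 119°
tan(βl) = -1.79
For an open-ended stub, Z_in = −jZ_0·cot(βl) = −jZ_0/tan(βl)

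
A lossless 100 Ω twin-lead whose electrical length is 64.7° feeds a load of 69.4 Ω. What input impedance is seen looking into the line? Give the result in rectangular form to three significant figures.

tan(βl) = tan(64.7°) = 2.12
Z_in = Z_0·(Z_L + jZ_0·tanβl)/(Z_0 + jZ_L·tanβl)
     = 100·(69.4 + j212)/(100 + j147)

Z_in ≈ 120 + j34.8 Ω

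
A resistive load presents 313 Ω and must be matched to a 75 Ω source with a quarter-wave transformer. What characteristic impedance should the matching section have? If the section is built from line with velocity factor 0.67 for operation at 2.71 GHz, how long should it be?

Z_qwt = √(Z_0·R_L) = √(75 × 313) = √23480
λ = 0.67·c/f = 0.0742 m, so l = λ/4 = 0.0185 m

Z_qwt ≈ 153 Ω; length ≈ 1.85 cm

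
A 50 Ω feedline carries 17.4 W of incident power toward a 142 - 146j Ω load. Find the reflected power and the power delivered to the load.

|Γ| = |(92 − j146)/(192 − j146)| = 0.715
|Γ|² = 0.512
P_refl = |Γ|²·P_inc = 8.91 W, P_del = (1 − |Γ|²)·P_inc = 8.49 W

P_reflected ≈ 8.91 W; P_delivered ≈ 8.49 W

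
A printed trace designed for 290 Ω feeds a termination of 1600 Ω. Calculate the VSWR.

VSWR ≈ 5.52

For a purely resistive load, VSWR = R_L/Z_0 or Z_0/R_L (whichever > 1) = 1600/290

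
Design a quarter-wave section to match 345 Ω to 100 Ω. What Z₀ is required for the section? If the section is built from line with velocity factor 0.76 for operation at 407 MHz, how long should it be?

Z_qwt ≈ 186 Ω; length ≈ 14 cm

Z_qwt = √(Z_0·R_L) = √(100 × 345) = √34500
λ = 0.76·c/f = 0.56 m, so l = λ/4 = 0.14 m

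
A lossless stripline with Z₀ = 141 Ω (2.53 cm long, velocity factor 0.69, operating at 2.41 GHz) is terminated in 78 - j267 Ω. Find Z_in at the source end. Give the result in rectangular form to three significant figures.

λ = v/f = 0.69·c / 2.41 GHz = 0.0859 m
βl = 2π·l/λ = 2π × 0.295 = 106°
tan(βl) = tan(106°) = -3.48
Z_in = Z_0·(Z_L + jZ_0·tanβl)/(Z_0 + jZ_L·tanβl)
     = 141·(78 − j757)/(-788 − j271)

Z_in ≈ 29.3 + j126 Ω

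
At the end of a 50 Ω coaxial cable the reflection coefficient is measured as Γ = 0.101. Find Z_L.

Z_L ≈ 61.2 Ω

Z_L = Z_0·(1 + Γ)/(1 − Γ) = 50·(1.1)/(0.899)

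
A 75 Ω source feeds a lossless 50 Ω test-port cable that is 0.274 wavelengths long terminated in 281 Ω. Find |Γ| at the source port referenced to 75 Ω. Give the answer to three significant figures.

βl = 2π × 0.274 = 98.6°
tan(βl) = -6.58
Z_in = Z_0·(Z_L + jZ_0·tanβl)/(Z_0 + jZ_L·tanβl) = 9.1 + j7.35 Ω
Γ_s = (Z_in − Z_s)/(Z_in + Z_s) = (-65.9 + j7.35)/(84.1 + j7.35), |Γ_s| = 0.786

|Γ| ≈ 0.786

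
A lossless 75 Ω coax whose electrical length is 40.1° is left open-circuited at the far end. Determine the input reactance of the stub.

tan(βl) = 0.842
For an open-circuited stub, Z_in = −jZ_0·cot(βl) = −jZ_0/tan(βl)

X_in ≈ -89.1 Ω (capacitive)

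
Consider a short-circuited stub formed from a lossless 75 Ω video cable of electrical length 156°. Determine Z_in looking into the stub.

tan(βl) = -0.445
For a short-circuited stub, Z_in = jZ_0·tan(βl)

Z_in ≈ −j33.4 Ω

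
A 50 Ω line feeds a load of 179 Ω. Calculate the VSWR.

VSWR ≈ 3.58

Γ = (179 − 50)/(179 + 50) = 0.563
VSWR = (1 + 0.563)/(1 − 0.563)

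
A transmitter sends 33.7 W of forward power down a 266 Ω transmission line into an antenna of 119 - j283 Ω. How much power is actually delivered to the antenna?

P_delivered ≈ 18.7 W

|Γ| = |(-147 − j283)/(385 − j283)| = 0.667
|Γ|² = 0.445
P_refl = |Γ|²·P_inc = 15 W, P_del = (1 − |Γ|²)·P_inc = 18.7 W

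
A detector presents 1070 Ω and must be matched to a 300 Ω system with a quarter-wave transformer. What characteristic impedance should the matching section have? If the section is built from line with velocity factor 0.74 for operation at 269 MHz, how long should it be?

Z_qwt ≈ 567 Ω; length ≈ 20.6 cm

Z_qwt = √(Z_0·R_L) = √(300 × 1070) = √321000
λ = 0.74·c/f = 0.825 m, so l = λ/4 = 0.206 m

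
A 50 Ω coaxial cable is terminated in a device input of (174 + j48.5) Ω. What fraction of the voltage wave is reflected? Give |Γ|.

|Γ| ≈ 0.581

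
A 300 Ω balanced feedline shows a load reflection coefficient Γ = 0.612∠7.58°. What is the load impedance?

Z_L = Z_0·(1 + Γ)/(1 − Γ) = 300·(1.61 + j0.0807)/(0.393 − j0.0807)

Z_L ≈ 1160 + j300 Ω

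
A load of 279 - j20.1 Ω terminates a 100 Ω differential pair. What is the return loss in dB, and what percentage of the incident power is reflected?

Γ = (179 − j20.1)/(379 − j20.1), |Γ| = 0.475
RL = −20·log₁₀(0.475) = 6.47 dB
P_refl/P_inc = |Γ|² = 0.225

RL ≈ 6.47 dB; 22.5% of incident power reflected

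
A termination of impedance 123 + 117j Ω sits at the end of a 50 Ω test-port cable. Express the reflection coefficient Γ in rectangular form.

Γ ≈ 0.603 + j0.268

Γ = (Z_L − Z_0)/(Z_L + Z_0) = (73 + j117)/(173 + j117)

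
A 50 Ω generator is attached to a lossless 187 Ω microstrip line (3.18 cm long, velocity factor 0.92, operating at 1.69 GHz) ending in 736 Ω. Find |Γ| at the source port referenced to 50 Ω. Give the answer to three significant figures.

|Γ| ≈ 0.52

λ = v/f = 0.92·c / 1.69 GHz = 0.163 m
βl = 2π·l/λ = 2π × 0.195 = 70.1°
tan(βl) = 2.76
Z_in = Z_0·(Z_L + jZ_0·tanβl)/(Z_0 + jZ_L·tanβl) = 53.3 − j62.8 Ω
Γ_s = (Z_in − Z_s)/(Z_in + Z_s) = (3.29 − j62.8)/(103 − j62.8), |Γ_s| = 0.52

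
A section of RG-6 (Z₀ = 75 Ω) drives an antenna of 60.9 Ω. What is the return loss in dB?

Γ = (60.9 − 75)/(60.9 + 75) = -0.104
RL = −20·log₁₀|Γ| = −20·log₁₀(0.104)

RL ≈ 19.7 dB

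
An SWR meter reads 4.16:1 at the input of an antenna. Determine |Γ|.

|Γ| = (S − 1)/(S + 1) = (4.16 − 1)/(4.16 + 1) = 3.16/5.16

|Γ| ≈ 0.612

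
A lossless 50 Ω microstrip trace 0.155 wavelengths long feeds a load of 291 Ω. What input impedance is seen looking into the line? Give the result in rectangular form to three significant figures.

Z_in ≈ 12.4 − j32.5 Ω

βl = 2π × 0.155 = 55.8°
tan(βl) = tan(55.8°) = 1.47
Z_in = Z_0·(Z_L + jZ_0·tanβl)/(Z_0 + jZ_L·tanβl)
     = 50·(291 + j73.6)/(50 + j428)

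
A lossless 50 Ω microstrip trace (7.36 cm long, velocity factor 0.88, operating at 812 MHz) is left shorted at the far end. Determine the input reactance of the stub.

λ = v/f = 0.88·c / 812 MHz = 0.325 m
βl = 2π·l/λ = 2π × 0.226 = 81.5°
tan(βl) = 6.69
For a shorted stub, Z_in = jZ_0·tan(βl)

X_in ≈ 334 Ω (inductive)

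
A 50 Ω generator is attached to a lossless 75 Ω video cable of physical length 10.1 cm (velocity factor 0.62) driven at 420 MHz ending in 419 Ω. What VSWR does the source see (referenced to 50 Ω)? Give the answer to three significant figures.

λ = v/f = 0.62·c / 420 MHz = 0.443 m
βl = 2π·l/λ = 2π × 0.228 = 82.1°
tan(βl) = 7.21
Z_in = Z_0·(Z_L + jZ_0·tanβl)/(Z_0 + jZ_L·tanβl) = 13.7 − j10.1 Ω
Γ_s = (Z_in − Z_s)/(Z_in + Z_s) = (-36.3 − j10.1)/(63.7 − j10.1), |Γ_s| = 0.585
VSWR = (1 + |Γ_s|)/(1 − |Γ_s|)

VSWR ≈ 3.82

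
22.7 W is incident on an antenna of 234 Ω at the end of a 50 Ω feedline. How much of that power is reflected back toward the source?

Γ = (234 − 50)/(234 + 50) = 0.648
|Γ|² = 0.42
P_refl = |Γ|²·P_inc = 9.53 W, P_del = (1 − |Γ|²)·P_inc = 13.2 W

P_reflected ≈ 9.53 W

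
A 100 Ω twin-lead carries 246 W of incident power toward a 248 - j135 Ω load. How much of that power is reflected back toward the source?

|Γ| = |(148 − j135)/(348 − j135)| = 0.537
|Γ|² = 0.288
P_refl = |Γ|²·P_inc = 70.9 W, P_del = (1 − |Γ|²)·P_inc = 175 W

P_reflected ≈ 70.9 W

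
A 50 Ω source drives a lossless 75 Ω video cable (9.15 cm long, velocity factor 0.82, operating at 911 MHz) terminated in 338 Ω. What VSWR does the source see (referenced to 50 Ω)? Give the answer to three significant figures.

VSWR ≈ 4.09

λ = v/f = 0.82·c / 911 MHz = 0.27 m
βl = 2π·l/λ = 2π × 0.339 = 122°
tan(βl) = -1.6
Z_in = Z_0·(Z_L + jZ_0·tanβl)/(Z_0 + jZ_L·tanβl) = 22.7 + j43.7 Ω
Γ_s = (Z_in − Z_s)/(Z_in + Z_s) = (-27.3 + j43.7)/(72.7 + j43.7), |Γ_s| = 0.607
VSWR = (1 + |Γ_s|)/(1 − |Γ_s|)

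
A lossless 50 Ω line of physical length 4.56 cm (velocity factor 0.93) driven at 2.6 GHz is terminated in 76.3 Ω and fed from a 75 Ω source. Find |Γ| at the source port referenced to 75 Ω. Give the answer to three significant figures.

|Γ| ≈ 0.19

λ = v/f = 0.93·c / 2.6 GHz = 0.107 m
βl = 2π·l/λ = 2π × 0.425 = 153°
tan(βl) = -0.51
Z_in = Z_0·(Z_L + jZ_0·tanβl)/(Z_0 + jZ_L·tanβl) = 59.9 + j21.1 Ω
Γ_s = (Z_in − Z_s)/(Z_in + Z_s) = (-15.1 + j21.1)/(135 + j21.1), |Γ_s| = 0.19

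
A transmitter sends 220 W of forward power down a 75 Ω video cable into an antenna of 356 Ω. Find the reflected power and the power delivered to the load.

P_reflected ≈ 93.5 W; P_delivered ≈ 126 W

Γ = (356 − 75)/(356 + 75) = 0.652
|Γ|² = 0.425
P_refl = |Γ|²·P_inc = 93.5 W, P_del = (1 − |Γ|²)·P_inc = 126 W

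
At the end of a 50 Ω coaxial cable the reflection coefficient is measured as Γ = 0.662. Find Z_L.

Z_L ≈ 246 Ω

Z_L = Z_0·(1 + Γ)/(1 − Γ) = 50·(1.66)/(0.338)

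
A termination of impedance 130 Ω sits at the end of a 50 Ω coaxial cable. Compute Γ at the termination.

Γ = 0.444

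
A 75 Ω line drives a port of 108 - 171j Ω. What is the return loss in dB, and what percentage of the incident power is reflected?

Γ = (33 − j171)/(183 − j171), |Γ| = 0.695
RL = −20·log₁₀(0.695) = 3.16 dB
P_refl/P_inc = |Γ|² = 0.484

RL ≈ 3.16 dB; 48.4% of incident power reflected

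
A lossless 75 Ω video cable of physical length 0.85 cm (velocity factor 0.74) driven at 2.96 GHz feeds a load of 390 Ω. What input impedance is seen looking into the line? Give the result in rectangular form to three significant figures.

λ = v/f = 0.74·c / 2.96 GHz = 0.075 m
βl = 2π·l/λ = 2π × 0.113 = 40.8°
tan(βl) = tan(40.8°) = 0.863
Z_in = Z_0·(Z_L + jZ_0·tanβl)/(Z_0 + jZ_L·tanβl)
     = 75·(390 + j64.7)/(75 + j337)

Z_in ≈ 32.2 − j79.7 Ω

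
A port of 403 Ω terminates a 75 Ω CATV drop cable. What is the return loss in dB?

RL ≈ 3.27 dB

Γ = (403 − 75)/(403 + 75) = 0.686
RL = −20·log₁₀|Γ| = −20·log₁₀(0.686)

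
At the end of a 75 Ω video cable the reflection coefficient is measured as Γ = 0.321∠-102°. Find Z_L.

Z_L ≈ 54.4 − j38.1 Ω

Z_L = Z_0·(1 + Γ)/(1 − Γ) = 75·(0.933 − j0.314)/(1.07 + j0.314)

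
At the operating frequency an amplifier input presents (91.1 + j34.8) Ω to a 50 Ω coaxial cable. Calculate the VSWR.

VSWR ≈ 2.18

Γ = (Z_L − Z_0)/(Z_L + Z_0) = (41.1 + j34.8)/(141.1 + j34.8)
|Γ| = 53.9/145 = 0.371
VSWR = (1 + |Γ|)/(1 − |Γ|) = 1.37/0.629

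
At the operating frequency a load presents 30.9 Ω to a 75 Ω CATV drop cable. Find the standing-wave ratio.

VSWR ≈ 2.43

For a purely resistive load, VSWR = R_L/Z_0 or Z_0/R_L (whichever > 1) = 75/30.9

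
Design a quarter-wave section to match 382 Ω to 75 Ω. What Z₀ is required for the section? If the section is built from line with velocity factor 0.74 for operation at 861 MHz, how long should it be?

Z_qwt ≈ 169 Ω; length ≈ 6.45 cm

Z_qwt = √(Z_0·R_L) = √(75 × 382) = √28650
λ = 0.74·c/f = 0.258 m, so l = λ/4 = 0.0645 m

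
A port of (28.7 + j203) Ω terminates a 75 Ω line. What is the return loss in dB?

RL ≈ 0.787 dB

Γ = (-46.3 + j203)/(103.7 + j203), |Γ| = 0.913
RL = −20·log₁₀|Γ| = −20·log₁₀(0.913)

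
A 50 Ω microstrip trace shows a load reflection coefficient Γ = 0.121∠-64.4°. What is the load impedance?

Z_L = Z_0·(1 + Γ)/(1 − Γ) = 50·(1.05 − j0.109)/(0.948 + j0.109)

Z_L ≈ 54.1 − j12 Ω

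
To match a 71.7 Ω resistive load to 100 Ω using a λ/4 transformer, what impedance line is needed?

Z_qwt ≈ 84.7 Ω

Z_qwt = √(Z_0·R_L) = √(100 × 71.7) = √7170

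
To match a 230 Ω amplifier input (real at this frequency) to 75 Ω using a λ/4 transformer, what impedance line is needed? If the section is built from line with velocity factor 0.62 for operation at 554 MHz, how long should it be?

Z_qwt ≈ 131 Ω; length ≈ 8.39 cm

Z_qwt = √(Z_0·R_L) = √(75 × 230) = √17250
λ = 0.62·c/f = 0.336 m, so l = λ/4 = 0.0839 m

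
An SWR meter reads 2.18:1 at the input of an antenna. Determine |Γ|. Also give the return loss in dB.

|Γ| = (S − 1)/(S + 1) = (2.18 − 1)/(2.18 + 1) = 1.18/3.18
RL = −20·log₁₀|Γ| = −20·log₁₀(0.371)

|Γ| ≈ 0.371; return loss ≈ 8.61 dB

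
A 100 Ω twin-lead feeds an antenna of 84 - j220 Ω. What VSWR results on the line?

VSWR ≈ 7.66

Γ = (Z_L − Z_0)/(Z_L + Z_0) = (-16 − j220)/(184 − j220)
|Γ| = 221/287 = 0.769
VSWR = (1 + |Γ|)/(1 − |Γ|) = 1.77/0.231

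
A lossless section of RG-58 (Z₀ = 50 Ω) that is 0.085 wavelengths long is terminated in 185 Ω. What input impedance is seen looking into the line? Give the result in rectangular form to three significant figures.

βl = 2π × 0.085 = 30.6°
tan(βl) = tan(30.6°) = 0.591
Z_in = Z_0·(Z_L + jZ_0·tanβl)/(Z_0 + jZ_L·tanβl)
     = 50·(185 + j29.6)/(50 + j109)

Z_in ≈ 43.1 − j64.8 Ω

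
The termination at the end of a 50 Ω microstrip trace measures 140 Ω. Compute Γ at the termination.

Γ = (Z_L − Z_0)/(Z_L + Z_0) = (140 − 50)/(140 + 50) = 90/190

Γ = 0.474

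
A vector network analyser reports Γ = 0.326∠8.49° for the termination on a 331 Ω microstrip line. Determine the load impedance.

Z_L ≈ 641 + j69.1 Ω

Z_L = Z_0·(1 + Γ)/(1 − Γ) = 331·(1.32 + j0.0481)/(0.678 − j0.0481)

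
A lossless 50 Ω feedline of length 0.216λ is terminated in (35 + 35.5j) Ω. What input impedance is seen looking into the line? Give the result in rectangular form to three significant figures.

βl = 2π × 0.216 = 77.8°
tan(βl) = tan(77.8°) = 4.61
Z_in = Z_0·(Z_L + jZ_0·tanβl)/(Z_0 + jZ_L·tanβl)
     = 50·(35 + j266)/(-114 + j161)

Z_in ≈ 50 − j46.1 Ω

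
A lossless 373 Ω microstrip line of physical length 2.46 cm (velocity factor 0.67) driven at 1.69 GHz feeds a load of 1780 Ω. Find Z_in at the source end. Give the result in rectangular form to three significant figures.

Z_in ≈ 83.9 − j98.8 Ω

λ = v/f = 0.67·c / 1.69 GHz = 0.119 m
βl = 2π·l/λ = 2π × 0.207 = 74.5°
tan(βl) = tan(74.5°) = 3.6
Z_in = Z_0·(Z_L + jZ_0·tanβl)/(Z_0 + jZ_L·tanβl)
     = 373·(1780 + j1340)/(373 + j6400)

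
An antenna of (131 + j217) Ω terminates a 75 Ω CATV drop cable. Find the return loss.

Γ = (56 + j217)/(206 + j217), |Γ| = 0.749
RL = −20·log₁₀|Γ| = −20·log₁₀(0.749)

RL ≈ 2.51 dB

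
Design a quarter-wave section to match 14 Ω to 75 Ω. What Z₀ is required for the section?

Z_qwt ≈ 32.4 Ω

Z_qwt = √(Z_0·R_L) = √(75 × 14) = √1050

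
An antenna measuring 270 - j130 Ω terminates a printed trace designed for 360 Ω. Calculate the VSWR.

VSWR ≈ 1.65

Γ = (Z_L − Z_0)/(Z_L + Z_0) = (-90 − j130)/(630 − j130)
|Γ| = 158/643 = 0.246
VSWR = (1 + |Γ|)/(1 − |Γ|) = 1.25/0.754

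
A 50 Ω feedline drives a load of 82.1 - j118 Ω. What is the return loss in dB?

Γ = (32.1 − j118)/(132.1 − j118), |Γ| = 0.69
RL = −20·log₁₀|Γ| = −20·log₁₀(0.69)

RL ≈ 3.22 dB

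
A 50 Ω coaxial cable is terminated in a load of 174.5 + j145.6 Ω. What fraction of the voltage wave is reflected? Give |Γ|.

Γ = (Z_L − Z_0)/(Z_L + Z_0) = (124.5 + j145.6)/(224.5 + j145.6)
|Γ| = 192/268

|Γ| ≈ 0.716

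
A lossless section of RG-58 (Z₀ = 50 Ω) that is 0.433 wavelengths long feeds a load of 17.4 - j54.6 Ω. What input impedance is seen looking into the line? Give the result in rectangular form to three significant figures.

Z_in ≈ 73.2 − j128 Ω

βl = 2π × 0.433 = 156°
tan(βl) = tan(156°) = -0.448
Z_in = Z_0·(Z_L + jZ_0·tanβl)/(Z_0 + jZ_L·tanβl)
     = 50·(17.4 − j77)/(25.6 − j7.79)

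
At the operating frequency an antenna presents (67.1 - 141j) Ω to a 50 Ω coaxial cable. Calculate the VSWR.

VSWR ≈ 7.89

Γ = (Z_L − Z_0)/(Z_L + Z_0) = (17.1 − j141)/(117.1 − j141)
|Γ| = 142/183 = 0.775
VSWR = (1 + |Γ|)/(1 − |Γ|) = 1.77/0.225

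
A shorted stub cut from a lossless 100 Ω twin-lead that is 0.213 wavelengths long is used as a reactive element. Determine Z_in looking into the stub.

βl = 2π × 0.213 = 76.7°
tan(βl) = 4.22
For a shorted stub, Z_in = jZ_0·tan(βl)

Z_in ≈ +j422 Ω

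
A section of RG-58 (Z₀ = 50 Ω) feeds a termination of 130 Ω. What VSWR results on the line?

VSWR ≈ 2.6

Γ = (130 − 50)/(130 + 50) = 0.444
VSWR = (1 + 0.444)/(1 − 0.444)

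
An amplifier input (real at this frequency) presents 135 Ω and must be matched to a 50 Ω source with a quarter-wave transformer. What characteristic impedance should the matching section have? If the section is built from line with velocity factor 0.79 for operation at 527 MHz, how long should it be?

Z_qwt = √(Z_0·R_L) = √(50 × 135) = √6750
λ = 0.79·c/f = 0.45 m, so l = λ/4 = 0.112 m

Z_qwt ≈ 82.2 Ω; length ≈ 11.2 cm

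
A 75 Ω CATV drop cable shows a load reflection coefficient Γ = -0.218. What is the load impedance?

Z_L = Z_0·(1 + Γ)/(1 − Γ) = 75·(0.782)/(1.22)

Z_L ≈ 48.2 Ω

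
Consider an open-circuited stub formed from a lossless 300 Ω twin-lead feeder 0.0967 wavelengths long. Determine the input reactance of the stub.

X_in ≈ -431 Ω (capacitive)

βl = 2π × 0.0967 = 34.8°
tan(βl) = 0.695
For an open-circuited stub, Z_in = −jZ_0·cot(βl) = −jZ_0/tan(βl)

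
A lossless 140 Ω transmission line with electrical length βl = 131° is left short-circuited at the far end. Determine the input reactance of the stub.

X_in ≈ -161 Ω (capacitive)

tan(βl) = -1.15
For a short-circuited stub, Z_in = jZ_0·tan(βl)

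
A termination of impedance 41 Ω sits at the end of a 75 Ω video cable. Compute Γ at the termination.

Γ = (Z_L − Z_0)/(Z_L + Z_0) = (41 − 75)/(41 + 75) = -34/116

Γ = -0.293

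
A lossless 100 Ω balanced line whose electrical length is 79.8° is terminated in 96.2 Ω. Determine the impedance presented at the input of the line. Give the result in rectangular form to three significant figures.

Z_in ≈ 104 + j1.4 Ω

tan(βl) = tan(79.8°) = 5.56
Z_in = Z_0·(Z_L + jZ_0·tanβl)/(Z_0 + jZ_L·tanβl)
     = 100·(96.2 + j556)/(100 + j535)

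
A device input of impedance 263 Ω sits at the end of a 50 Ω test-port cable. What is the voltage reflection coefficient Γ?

Γ = (Z_L − Z_0)/(Z_L + Z_0) = (263 − 50)/(263 + 50) = 213/313

Γ = 0.681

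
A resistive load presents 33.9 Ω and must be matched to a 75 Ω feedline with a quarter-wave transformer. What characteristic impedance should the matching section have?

Z_qwt ≈ 50.4 Ω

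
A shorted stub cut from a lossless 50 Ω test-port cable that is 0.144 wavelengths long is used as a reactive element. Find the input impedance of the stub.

βl = 2π × 0.144 = 51.8°
tan(βl) = 1.27
For a shorted stub, Z_in = jZ_0·tan(βl)

Z_in ≈ +j63.6 Ω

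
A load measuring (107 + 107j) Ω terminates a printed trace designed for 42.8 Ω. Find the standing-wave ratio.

VSWR ≈ 5.21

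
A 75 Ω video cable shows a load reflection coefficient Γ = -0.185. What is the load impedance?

Z_L ≈ 51.6 Ω

Z_L = Z_0·(1 + Γ)/(1 − Γ) = 75·(0.815)/(1.19)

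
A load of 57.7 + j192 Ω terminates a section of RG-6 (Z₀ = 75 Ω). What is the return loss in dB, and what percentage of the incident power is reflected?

RL ≈ 1.66 dB; 68.2% of incident power reflected

Γ = (-17.3 + j192)/(132.7 + j192), |Γ| = 0.826
RL = −20·log₁₀(0.826) = 1.66 dB
P_refl/P_inc = |Γ|² = 0.682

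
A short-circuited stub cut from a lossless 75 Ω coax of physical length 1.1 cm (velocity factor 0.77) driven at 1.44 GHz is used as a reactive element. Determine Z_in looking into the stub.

Z_in ≈ +j34.5 Ω

λ = v/f = 0.77·c / 1.44 GHz = 0.16 m
βl = 2π·l/λ = 2π × 0.0686 = 24.7°
tan(βl) = 0.46
For a short-circuited stub, Z_in = jZ_0·tan(βl)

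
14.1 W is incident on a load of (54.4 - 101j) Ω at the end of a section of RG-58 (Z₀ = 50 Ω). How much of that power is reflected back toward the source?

|Γ| = |(4.4 − j101)/(104.4 − j101)| = 0.696
|Γ|² = 0.484
P_refl = |Γ|²·P_inc = 6.83 W, P_del = (1 − |Γ|²)·P_inc = 7.27 W

P_reflected ≈ 6.83 W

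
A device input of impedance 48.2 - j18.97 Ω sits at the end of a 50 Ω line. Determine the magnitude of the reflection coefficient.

|Γ| ≈ 0.191

Γ = (Z_L − Z_0)/(Z_L + Z_0) = (-1.8 − j18.97)/(98.2 − j18.97)
|Γ| = 19.1/100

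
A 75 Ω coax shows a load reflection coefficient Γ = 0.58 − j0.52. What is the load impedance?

Z_L = Z_0·(1 + Γ)/(1 − Γ) = 75·(1.58 − j0.52)/(0.42 + j0.52)

Z_L ≈ 66 − j175 Ω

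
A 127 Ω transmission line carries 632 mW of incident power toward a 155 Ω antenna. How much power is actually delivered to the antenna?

Γ = (155 − 127)/(155 + 127) = 0.0993
|Γ|² = 0.00986
P_refl = |Γ|²·P_inc = 6.23 mW, P_del = (1 − |Γ|²)·P_inc = 626 mW

P_delivered ≈ 626 mW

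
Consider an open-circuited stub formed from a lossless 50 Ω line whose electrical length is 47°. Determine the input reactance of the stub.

tan(βl) = 1.07
For an open-circuited stub, Z_in = −jZ_0·cot(βl) = −jZ_0/tan(βl)

X_in ≈ -46.6 Ω (capacitive)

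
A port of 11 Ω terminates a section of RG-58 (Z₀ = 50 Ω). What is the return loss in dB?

Γ = (11 − 50)/(11 + 50) = -0.639
RL = −20·log₁₀|Γ| = −20·log₁₀(0.639)

RL ≈ 3.89 dB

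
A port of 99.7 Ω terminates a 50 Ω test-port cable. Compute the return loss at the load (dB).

Γ = (99.7 − 50)/(99.7 + 50) = 0.332
RL = −20·log₁₀|Γ| = −20·log₁₀(0.332)

RL ≈ 9.58 dB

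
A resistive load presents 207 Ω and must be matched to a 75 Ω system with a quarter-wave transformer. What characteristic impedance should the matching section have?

Z_qwt ≈ 125 Ω

Z_qwt = √(Z_0·R_L) = √(75 × 207) = √15520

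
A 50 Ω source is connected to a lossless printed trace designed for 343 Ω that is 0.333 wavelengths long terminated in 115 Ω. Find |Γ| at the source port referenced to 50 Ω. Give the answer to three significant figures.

|Γ| ≈ 0.883

βl = 2π × 0.333 = 120°
tan(βl) = -1.74
Z_in = Z_0·(Z_L + jZ_0·tanβl)/(Z_0 + jZ_L·tanβl) = 346 − j395 Ω
Γ_s = (Z_in − Z_s)/(Z_in + Z_s) = (296 − j395)/(396 − j395), |Γ_s| = 0.883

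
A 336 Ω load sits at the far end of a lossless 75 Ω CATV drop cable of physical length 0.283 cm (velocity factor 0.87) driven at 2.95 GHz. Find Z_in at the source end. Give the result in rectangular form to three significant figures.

Z_in ≈ 191 − j159 Ω

λ = v/f = 0.87·c / 2.95 GHz = 0.0885 m
βl = 2π·l/λ = 2π × 0.032 = 11.5°
tan(βl) = tan(11.5°) = 0.204
Z_in = Z_0·(Z_L + jZ_0·tanβl)/(Z_0 + jZ_L·tanβl)
     = 75·(336 + j15.3)/(75 + j68.5)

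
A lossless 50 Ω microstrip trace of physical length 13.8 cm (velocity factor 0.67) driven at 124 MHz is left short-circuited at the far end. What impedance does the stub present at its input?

Z_in ≈ +j29.6 Ω

λ = v/f = 0.67·c / 124 MHz = 1.62 m
βl = 2π·l/λ = 2π × 0.0851 = 30.6°
tan(βl) = 0.593
For a short-circuited stub, Z_in = jZ_0·tan(βl)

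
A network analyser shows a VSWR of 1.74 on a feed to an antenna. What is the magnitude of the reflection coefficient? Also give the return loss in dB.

|Γ| = (S − 1)/(S + 1) = (1.74 − 1)/(1.74 + 1) = 0.74/2.74
RL = −20·log₁₀|Γ| = −20·log₁₀(0.27)

|Γ| ≈ 0.27; return loss ≈ 11.4 dB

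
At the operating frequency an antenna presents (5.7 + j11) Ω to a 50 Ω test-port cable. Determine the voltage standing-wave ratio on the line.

Γ = (Z_L − Z_0)/(Z_L + Z_0) = (-44.3 + j11)/(55.7 + j11)
|Γ| = 45.6/56.8 = 0.804
VSWR = (1 + |Γ|)/(1 − |Γ|) = 1.8/0.196

VSWR ≈ 9.2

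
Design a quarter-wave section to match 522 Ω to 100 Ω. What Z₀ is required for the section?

Z_qwt = √(Z_0·R_L) = √(100 × 522) = √52200

Z_qwt ≈ 228 Ω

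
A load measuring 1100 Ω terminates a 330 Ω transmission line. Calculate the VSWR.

Γ = (1100 − 330)/(1100 + 330) = 0.538
VSWR = (1 + 0.538)/(1 − 0.538)

VSWR ≈ 3.33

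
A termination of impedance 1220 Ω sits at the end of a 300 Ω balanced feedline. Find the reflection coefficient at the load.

Γ = 0.605

Γ = (Z_L − Z_0)/(Z_L + Z_0) = (1220 − 300)/(1220 + 300) = 920/1520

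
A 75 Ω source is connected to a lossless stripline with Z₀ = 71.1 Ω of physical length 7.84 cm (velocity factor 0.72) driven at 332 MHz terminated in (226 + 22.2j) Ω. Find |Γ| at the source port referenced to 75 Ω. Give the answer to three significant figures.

λ = v/f = 0.72·c / 332 MHz = 0.651 m
βl = 2π·l/λ = 2π × 0.121 = 43.4°
tan(βl) = 0.945
Z_in = Z_0·(Z_L + jZ_0·tanβl)/(Z_0 + jZ_L·tanβl) = 44.9 − j64.7 Ω
Γ_s = (Z_in − Z_s)/(Z_in + Z_s) = (-30.1 − j64.7)/(120 − j64.7), |Γ_s| = 0.523

|Γ| ≈ 0.523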